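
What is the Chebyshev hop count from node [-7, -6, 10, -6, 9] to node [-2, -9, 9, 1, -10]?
19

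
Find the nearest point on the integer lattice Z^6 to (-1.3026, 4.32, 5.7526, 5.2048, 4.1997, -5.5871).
(-1, 4, 6, 5, 4, -6)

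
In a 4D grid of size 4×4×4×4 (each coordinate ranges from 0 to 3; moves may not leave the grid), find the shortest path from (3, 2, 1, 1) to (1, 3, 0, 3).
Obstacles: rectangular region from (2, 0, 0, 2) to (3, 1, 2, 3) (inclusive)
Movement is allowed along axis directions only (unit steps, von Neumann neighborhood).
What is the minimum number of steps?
6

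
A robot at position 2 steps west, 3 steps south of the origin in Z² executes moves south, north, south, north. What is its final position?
(-2, -3)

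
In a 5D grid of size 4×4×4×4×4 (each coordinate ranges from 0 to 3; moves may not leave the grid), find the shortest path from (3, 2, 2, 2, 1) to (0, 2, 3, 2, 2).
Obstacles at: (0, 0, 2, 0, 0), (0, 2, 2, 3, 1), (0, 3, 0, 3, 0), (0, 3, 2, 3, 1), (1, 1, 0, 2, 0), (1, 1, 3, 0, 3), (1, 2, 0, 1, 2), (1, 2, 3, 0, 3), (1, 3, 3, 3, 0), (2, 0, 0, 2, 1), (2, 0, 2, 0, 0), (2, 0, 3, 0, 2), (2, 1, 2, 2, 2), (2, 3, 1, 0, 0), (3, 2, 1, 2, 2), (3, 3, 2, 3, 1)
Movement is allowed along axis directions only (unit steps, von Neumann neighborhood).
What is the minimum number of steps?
5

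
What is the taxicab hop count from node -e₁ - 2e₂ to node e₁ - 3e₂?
3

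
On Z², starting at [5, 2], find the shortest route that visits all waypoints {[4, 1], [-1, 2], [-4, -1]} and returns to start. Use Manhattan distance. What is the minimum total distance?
24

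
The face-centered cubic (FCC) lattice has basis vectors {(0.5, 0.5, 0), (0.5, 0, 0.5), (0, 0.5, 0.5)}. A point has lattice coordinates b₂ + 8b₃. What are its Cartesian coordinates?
(0.5, 4, 4.5)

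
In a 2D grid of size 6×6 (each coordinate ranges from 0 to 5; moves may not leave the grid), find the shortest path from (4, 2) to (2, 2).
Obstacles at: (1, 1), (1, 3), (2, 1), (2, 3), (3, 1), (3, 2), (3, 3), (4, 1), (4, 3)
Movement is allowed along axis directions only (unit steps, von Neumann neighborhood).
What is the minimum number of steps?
12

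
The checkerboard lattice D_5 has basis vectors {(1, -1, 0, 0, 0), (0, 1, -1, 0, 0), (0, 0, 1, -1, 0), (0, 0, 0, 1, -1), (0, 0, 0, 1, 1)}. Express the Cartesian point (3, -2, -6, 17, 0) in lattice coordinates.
3b₁ + b₂ - 5b₃ + 6b₄ + 6b₅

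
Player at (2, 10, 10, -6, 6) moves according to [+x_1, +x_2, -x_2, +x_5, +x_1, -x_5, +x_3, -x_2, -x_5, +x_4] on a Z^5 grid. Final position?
(4, 9, 11, -5, 5)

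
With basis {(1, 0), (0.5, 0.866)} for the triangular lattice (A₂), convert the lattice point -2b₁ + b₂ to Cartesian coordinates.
(-1.5, 0.866)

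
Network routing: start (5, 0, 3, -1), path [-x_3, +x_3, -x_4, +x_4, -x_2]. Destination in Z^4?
(5, -1, 3, -1)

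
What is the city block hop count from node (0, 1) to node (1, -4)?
6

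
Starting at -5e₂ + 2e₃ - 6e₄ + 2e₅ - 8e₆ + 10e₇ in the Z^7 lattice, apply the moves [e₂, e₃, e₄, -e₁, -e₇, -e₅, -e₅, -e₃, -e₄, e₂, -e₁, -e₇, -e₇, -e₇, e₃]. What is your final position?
(-2, -3, 3, -6, 0, -8, 6)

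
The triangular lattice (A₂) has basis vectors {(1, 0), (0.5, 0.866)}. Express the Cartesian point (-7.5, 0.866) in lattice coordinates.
-8b₁ + b₂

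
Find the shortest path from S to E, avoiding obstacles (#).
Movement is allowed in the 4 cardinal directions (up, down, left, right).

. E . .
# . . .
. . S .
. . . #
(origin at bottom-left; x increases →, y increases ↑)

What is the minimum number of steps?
3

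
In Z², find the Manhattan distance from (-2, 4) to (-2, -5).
9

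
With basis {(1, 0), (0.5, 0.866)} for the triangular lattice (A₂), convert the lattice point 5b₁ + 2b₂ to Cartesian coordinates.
(6, 1.732)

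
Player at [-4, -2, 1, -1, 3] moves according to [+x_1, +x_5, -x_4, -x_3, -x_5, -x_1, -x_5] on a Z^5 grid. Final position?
(-4, -2, 0, -2, 2)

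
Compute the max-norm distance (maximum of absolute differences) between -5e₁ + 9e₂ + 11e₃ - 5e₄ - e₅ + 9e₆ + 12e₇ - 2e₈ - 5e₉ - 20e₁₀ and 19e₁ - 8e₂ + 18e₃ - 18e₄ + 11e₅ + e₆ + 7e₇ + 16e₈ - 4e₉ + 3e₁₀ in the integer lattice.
24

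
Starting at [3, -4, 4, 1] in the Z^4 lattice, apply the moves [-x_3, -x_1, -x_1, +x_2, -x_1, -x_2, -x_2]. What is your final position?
(0, -5, 3, 1)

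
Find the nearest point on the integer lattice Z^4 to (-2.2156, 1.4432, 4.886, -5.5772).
(-2, 1, 5, -6)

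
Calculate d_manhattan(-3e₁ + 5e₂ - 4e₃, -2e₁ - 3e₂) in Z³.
13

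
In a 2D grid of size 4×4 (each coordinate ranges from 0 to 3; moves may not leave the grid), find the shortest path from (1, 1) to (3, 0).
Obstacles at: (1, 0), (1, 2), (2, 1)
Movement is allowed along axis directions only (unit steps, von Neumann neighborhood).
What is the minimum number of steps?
9
(one shortest path: (1, 1) → (0, 1) → (0, 2) → (0, 3) → (1, 3) → (2, 3) → (3, 3) → (3, 2) → (3, 1) → (3, 0))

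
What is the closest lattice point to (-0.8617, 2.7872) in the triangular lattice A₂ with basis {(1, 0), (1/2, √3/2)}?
(-0.5, 2.598)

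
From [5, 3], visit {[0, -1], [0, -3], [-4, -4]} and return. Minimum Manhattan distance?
32
(one optimal route: (5, 3) → (0, -1) → (0, -3) → (-4, -4) → (5, 3))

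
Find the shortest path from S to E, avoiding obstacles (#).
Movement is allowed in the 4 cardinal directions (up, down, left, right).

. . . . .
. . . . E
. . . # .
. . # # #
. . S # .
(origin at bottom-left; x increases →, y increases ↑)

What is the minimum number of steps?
7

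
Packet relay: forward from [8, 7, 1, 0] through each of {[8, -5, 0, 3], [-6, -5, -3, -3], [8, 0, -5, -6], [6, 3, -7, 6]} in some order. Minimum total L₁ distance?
79
(one optimal route: (8, 7, 1, 0) → (8, -5, 0, 3) → (6, 3, -7, 6) → (8, 0, -5, -6) → (-6, -5, -3, -3))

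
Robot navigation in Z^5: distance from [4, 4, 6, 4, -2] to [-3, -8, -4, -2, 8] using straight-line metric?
20.7123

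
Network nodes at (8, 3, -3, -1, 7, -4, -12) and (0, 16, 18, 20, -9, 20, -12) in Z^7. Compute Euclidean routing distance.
44.1248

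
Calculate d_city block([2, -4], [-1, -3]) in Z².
4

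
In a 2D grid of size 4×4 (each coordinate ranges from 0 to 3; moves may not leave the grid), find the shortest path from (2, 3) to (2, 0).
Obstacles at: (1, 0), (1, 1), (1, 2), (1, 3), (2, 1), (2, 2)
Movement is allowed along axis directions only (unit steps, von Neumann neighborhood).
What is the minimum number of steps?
5
(one shortest path: (2, 3) → (3, 3) → (3, 2) → (3, 1) → (3, 0) → (2, 0))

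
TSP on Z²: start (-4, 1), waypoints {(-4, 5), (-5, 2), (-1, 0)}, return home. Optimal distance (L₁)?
18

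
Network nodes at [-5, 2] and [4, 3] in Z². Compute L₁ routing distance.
10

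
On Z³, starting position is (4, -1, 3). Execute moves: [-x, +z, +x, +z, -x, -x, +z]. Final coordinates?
(2, -1, 6)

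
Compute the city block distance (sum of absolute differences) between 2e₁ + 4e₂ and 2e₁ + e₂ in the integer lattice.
3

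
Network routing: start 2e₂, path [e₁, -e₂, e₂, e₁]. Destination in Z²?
(2, 2)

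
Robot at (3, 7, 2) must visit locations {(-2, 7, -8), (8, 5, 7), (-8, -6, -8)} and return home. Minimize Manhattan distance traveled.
88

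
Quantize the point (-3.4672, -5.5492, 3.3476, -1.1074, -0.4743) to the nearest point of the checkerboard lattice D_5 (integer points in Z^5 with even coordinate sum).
(-3, -6, 3, -1, -1)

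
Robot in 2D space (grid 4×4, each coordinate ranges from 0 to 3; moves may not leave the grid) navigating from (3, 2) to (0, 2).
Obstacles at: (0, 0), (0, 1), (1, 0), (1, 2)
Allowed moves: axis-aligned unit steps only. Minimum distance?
5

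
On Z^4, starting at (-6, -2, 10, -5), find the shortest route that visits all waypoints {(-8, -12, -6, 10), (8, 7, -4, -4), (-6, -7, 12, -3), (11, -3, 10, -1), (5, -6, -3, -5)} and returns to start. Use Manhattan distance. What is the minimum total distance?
154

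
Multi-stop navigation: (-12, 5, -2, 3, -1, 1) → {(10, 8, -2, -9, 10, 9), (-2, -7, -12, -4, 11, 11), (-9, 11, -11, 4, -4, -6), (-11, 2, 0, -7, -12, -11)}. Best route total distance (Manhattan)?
193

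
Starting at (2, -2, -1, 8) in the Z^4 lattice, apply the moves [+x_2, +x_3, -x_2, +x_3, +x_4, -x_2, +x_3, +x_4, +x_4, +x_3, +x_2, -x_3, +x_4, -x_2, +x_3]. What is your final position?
(2, -3, 3, 12)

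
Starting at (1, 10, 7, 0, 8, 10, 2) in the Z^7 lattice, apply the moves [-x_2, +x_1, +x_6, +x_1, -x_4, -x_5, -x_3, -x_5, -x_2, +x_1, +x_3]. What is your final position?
(4, 8, 7, -1, 6, 11, 2)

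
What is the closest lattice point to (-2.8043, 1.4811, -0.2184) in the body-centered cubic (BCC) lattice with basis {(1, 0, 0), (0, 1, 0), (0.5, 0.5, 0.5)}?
(-2.5, 1.5, -0.5)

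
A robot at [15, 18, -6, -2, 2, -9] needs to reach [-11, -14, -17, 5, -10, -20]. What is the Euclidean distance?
46.2061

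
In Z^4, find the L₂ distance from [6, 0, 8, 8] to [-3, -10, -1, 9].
16.2173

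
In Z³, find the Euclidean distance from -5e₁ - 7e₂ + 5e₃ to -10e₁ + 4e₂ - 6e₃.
16.3401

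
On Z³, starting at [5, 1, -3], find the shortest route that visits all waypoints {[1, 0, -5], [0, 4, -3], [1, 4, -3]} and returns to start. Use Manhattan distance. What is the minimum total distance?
22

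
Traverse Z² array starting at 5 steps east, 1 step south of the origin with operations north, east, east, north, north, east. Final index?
(8, 2)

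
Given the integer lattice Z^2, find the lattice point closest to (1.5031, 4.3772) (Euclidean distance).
(2, 4)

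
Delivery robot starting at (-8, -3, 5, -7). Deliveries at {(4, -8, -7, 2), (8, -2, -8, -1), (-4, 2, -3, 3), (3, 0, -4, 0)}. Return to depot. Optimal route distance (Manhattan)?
104
(one optimal route: (-8, -3, 5, -7) → (4, -8, -7, 2) → (8, -2, -8, -1) → (3, 0, -4, 0) → (-4, 2, -3, 3) → (-8, -3, 5, -7))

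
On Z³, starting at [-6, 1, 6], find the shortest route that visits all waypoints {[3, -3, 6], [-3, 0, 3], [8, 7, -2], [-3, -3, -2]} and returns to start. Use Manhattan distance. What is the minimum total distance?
72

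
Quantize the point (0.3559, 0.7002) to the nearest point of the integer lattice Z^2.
(0, 1)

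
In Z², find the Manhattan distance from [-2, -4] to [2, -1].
7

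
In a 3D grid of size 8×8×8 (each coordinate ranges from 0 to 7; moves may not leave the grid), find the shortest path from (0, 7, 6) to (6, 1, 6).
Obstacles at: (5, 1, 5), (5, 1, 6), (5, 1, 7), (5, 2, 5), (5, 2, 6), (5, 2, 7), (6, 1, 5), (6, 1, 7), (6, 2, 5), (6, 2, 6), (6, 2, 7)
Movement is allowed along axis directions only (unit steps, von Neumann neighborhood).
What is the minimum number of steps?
14
(one shortest path: (0, 7, 6) → (1, 7, 6) → (2, 7, 6) → (3, 7, 6) → (4, 7, 6) → (5, 7, 6) → (6, 7, 6) → (7, 7, 6) → (7, 6, 6) → (7, 5, 6) → (7, 4, 6) → (7, 3, 6) → (7, 2, 6) → (7, 1, 6) → (6, 1, 6))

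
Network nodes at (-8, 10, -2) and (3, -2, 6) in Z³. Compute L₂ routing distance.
18.1384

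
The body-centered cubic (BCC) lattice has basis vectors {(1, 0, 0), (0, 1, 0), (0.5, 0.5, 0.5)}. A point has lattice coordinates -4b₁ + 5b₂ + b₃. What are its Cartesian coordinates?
(-3.5, 5.5, 0.5)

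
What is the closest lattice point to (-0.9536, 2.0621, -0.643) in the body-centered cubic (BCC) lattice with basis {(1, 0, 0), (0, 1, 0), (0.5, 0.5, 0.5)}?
(-1, 2, -1)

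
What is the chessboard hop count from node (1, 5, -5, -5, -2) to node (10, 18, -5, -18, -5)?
13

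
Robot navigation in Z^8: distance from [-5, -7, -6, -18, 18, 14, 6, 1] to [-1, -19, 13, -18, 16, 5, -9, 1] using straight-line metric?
28.8271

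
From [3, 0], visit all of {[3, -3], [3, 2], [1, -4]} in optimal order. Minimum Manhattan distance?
10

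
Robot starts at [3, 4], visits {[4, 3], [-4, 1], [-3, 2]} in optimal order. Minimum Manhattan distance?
12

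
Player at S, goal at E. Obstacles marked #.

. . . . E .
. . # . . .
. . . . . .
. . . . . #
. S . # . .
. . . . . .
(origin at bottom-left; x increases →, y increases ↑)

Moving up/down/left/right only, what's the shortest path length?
7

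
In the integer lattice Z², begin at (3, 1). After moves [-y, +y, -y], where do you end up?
(3, 0)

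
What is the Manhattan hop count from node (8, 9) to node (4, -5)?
18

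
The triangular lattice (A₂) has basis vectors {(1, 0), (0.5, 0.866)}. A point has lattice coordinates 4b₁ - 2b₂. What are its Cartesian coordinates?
(3, -1.732)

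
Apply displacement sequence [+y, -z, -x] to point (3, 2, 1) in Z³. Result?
(2, 3, 0)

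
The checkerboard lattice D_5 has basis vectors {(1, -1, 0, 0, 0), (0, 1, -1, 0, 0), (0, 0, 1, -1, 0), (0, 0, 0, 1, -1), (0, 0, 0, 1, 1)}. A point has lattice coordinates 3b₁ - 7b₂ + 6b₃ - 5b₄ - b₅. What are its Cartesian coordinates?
(3, -10, 13, -12, 4)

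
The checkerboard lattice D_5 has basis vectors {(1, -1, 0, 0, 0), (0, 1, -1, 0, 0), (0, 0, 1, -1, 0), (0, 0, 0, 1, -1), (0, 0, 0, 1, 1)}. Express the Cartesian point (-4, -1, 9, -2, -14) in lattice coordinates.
-4b₁ - 5b₂ + 4b₃ + 8b₄ - 6b₅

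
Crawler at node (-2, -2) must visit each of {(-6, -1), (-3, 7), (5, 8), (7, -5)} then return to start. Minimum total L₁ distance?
52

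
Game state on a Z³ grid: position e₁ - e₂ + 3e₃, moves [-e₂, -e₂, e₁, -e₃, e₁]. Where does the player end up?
(3, -3, 2)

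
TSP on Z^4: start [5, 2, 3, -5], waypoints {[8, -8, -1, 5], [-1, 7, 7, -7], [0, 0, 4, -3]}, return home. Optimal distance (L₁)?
88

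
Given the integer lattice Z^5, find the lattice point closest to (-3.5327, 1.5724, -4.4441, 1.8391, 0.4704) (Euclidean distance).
(-4, 2, -4, 2, 0)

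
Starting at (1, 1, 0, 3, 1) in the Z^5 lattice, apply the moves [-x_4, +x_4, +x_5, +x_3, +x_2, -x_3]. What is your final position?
(1, 2, 0, 3, 2)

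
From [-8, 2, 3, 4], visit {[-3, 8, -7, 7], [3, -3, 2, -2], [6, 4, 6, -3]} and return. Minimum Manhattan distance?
98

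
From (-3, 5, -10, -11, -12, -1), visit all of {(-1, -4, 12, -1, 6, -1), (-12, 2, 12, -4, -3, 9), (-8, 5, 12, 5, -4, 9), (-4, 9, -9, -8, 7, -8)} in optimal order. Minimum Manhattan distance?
143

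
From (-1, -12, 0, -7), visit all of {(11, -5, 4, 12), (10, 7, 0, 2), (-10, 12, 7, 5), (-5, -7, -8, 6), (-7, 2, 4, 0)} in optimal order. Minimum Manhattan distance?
142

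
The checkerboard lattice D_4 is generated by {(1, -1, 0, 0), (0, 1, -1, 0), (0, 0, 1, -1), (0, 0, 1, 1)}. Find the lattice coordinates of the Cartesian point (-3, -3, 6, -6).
-3b₁ - 6b₂ + 3b₃ - 3b₄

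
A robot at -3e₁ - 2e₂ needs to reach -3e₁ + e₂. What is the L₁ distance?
3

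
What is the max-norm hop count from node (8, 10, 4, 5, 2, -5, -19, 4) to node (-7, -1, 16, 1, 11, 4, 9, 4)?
28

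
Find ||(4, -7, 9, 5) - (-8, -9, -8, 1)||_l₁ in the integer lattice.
35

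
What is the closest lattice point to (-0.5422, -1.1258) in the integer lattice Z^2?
(-1, -1)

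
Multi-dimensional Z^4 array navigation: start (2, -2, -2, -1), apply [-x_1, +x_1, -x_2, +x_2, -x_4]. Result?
(2, -2, -2, -2)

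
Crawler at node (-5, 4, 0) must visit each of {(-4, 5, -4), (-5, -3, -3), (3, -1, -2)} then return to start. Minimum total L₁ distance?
42
(one optimal route: (-5, 4, 0) → (-4, 5, -4) → (-5, -3, -3) → (3, -1, -2) → (-5, 4, 0))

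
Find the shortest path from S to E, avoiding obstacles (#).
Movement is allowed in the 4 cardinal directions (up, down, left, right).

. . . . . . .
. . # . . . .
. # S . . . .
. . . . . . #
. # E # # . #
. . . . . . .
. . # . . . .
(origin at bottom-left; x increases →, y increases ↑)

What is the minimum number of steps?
2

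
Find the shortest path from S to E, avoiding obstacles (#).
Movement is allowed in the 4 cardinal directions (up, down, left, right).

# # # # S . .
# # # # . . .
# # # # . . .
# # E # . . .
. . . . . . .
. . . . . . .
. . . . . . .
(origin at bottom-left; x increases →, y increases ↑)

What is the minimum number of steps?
7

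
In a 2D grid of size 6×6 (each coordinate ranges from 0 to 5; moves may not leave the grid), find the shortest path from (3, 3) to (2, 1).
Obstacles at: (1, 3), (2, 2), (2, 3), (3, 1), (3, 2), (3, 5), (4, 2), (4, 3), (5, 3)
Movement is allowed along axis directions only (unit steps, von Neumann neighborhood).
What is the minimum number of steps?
9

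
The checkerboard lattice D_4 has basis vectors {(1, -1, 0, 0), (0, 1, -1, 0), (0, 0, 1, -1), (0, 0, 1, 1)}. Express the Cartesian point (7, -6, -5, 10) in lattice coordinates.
7b₁ + b₂ - 7b₃ + 3b₄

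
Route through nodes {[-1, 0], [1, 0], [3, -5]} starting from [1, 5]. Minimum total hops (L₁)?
16
(one optimal route: (1, 5) → (-1, 0) → (1, 0) → (3, -5))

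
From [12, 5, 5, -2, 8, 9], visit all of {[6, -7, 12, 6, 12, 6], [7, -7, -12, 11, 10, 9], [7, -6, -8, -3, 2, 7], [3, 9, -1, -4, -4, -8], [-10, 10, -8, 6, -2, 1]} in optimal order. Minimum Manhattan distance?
194
(one optimal route: (12, 5, 5, -2, 8, 9) → (6, -7, 12, 6, 12, 6) → (7, -7, -12, 11, 10, 9) → (7, -6, -8, -3, 2, 7) → (3, 9, -1, -4, -4, -8) → (-10, 10, -8, 6, -2, 1))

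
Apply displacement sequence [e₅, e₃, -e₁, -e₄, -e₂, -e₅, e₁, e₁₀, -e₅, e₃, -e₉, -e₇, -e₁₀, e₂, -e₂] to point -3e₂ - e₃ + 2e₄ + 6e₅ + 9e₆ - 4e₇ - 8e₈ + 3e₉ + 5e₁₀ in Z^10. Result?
(0, -4, 1, 1, 5, 9, -5, -8, 2, 5)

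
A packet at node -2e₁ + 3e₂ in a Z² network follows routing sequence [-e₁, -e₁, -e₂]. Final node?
(-4, 2)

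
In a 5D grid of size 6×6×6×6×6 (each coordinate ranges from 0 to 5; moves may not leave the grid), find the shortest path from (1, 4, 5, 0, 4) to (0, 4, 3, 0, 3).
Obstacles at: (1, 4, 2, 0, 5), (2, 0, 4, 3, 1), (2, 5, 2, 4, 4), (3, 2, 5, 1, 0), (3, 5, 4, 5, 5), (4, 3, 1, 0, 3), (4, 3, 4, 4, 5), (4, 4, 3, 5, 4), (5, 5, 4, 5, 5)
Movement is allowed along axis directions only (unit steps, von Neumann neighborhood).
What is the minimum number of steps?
4
(one shortest path: (1, 4, 5, 0, 4) → (0, 4, 5, 0, 4) → (0, 4, 4, 0, 4) → (0, 4, 3, 0, 4) → (0, 4, 3, 0, 3))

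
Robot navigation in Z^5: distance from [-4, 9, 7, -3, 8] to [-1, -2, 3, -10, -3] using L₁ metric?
36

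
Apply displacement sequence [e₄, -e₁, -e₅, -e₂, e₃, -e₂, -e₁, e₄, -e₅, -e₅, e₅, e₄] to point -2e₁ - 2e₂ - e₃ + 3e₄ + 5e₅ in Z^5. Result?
(-4, -4, 0, 6, 3)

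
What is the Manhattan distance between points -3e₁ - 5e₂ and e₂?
9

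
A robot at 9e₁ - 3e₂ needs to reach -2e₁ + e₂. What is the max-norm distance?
11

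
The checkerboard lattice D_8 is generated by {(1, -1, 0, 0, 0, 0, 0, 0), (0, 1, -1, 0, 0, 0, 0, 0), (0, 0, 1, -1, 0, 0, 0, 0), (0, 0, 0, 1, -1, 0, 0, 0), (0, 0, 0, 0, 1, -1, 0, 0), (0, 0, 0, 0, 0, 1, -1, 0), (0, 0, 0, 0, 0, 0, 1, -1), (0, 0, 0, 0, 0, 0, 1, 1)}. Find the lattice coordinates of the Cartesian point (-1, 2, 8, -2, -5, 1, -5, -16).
-b₁ + b₂ + 9b₃ + 7b₄ + 2b₅ + 3b₆ + 7b₇ - 9b₈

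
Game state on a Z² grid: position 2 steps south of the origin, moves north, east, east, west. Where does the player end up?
(1, -1)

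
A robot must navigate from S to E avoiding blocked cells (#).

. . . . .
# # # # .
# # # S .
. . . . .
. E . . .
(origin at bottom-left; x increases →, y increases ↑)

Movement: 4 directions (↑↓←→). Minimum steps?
4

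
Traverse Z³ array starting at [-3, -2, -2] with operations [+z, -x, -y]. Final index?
(-4, -3, -1)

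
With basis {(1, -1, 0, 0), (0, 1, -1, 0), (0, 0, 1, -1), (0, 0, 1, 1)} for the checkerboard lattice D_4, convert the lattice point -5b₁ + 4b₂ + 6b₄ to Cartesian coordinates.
(-5, 9, 2, 6)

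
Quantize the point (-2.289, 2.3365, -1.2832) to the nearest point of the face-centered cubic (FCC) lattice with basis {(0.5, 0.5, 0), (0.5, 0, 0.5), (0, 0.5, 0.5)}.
(-2.5, 2.5, -1)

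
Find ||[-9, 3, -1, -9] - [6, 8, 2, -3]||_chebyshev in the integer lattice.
15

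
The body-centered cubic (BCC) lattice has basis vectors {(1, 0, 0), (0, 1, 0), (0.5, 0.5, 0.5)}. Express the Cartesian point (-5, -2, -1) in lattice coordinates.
-4b₁ - b₂ - 2b₃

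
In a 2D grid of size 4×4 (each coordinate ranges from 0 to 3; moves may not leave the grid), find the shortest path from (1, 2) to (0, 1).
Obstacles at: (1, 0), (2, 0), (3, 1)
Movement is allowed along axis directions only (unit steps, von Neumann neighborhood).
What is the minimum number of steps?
2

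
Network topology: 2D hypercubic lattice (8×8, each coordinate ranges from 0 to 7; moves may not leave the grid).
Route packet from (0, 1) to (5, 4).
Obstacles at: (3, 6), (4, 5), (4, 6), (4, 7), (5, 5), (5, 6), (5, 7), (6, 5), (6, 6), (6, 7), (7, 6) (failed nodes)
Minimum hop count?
8
(one shortest path: (0, 1) → (1, 1) → (2, 1) → (3, 1) → (4, 1) → (5, 1) → (5, 2) → (5, 3) → (5, 4))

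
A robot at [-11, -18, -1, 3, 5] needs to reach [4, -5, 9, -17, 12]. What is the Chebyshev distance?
20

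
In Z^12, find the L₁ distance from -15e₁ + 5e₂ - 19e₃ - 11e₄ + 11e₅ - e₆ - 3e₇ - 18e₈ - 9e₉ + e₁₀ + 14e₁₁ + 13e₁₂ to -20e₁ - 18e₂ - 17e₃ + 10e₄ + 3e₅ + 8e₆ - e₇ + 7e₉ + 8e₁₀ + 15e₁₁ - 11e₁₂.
136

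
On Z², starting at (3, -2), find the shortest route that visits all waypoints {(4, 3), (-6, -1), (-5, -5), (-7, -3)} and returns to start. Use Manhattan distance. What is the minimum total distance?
38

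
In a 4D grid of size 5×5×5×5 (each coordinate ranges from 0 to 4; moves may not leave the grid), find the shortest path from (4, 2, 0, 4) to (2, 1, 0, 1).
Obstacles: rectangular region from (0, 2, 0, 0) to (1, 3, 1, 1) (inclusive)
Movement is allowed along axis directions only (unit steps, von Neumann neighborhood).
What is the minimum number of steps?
6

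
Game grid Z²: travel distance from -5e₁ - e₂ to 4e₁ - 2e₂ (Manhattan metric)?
10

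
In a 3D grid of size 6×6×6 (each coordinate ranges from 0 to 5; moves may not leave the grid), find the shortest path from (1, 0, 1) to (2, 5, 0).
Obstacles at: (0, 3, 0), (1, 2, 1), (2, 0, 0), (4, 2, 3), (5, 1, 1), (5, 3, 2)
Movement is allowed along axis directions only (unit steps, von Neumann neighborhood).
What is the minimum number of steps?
7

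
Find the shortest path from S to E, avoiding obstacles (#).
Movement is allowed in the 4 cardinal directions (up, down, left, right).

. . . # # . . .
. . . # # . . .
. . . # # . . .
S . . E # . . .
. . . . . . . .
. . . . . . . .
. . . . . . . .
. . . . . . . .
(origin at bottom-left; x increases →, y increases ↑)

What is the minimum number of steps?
3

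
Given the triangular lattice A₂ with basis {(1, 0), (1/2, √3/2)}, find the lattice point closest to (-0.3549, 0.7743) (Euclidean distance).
(-0.5, 0.866)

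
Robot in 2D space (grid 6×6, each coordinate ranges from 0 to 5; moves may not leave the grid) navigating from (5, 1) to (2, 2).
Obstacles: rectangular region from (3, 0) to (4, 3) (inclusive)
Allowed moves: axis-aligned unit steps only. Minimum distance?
8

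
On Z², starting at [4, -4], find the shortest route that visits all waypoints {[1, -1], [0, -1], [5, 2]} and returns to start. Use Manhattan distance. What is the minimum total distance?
22
(one optimal route: (4, -4) → (1, -1) → (0, -1) → (5, 2) → (4, -4))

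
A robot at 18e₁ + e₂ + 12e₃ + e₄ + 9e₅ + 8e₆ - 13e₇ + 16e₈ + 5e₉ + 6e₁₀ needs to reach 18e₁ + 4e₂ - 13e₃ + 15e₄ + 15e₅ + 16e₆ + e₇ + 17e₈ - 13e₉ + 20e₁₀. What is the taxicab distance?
103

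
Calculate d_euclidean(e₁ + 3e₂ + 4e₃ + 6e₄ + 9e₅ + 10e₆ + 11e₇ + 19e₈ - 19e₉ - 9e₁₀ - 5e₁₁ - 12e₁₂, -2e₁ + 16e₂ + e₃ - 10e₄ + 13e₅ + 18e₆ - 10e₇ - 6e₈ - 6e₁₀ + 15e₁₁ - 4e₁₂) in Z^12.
49.224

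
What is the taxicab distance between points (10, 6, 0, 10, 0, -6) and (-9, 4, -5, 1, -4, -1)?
44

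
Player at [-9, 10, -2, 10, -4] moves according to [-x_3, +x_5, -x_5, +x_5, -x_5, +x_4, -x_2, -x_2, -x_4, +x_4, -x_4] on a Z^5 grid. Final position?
(-9, 8, -3, 10, -4)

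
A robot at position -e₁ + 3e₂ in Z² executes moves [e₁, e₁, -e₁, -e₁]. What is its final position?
(-1, 3)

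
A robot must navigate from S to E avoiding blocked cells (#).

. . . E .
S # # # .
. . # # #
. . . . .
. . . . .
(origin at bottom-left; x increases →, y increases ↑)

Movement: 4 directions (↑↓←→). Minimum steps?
4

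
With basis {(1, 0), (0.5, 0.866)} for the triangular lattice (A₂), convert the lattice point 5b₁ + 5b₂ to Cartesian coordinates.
(7.5, 4.33)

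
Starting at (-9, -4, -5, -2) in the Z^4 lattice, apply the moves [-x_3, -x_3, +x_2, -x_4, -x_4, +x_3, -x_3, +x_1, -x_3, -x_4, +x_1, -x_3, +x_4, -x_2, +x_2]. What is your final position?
(-7, -3, -9, -4)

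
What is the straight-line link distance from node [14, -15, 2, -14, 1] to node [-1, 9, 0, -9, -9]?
30.4959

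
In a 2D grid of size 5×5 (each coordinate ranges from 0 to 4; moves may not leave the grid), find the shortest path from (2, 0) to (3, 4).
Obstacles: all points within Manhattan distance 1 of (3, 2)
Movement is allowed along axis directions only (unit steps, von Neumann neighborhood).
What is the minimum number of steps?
7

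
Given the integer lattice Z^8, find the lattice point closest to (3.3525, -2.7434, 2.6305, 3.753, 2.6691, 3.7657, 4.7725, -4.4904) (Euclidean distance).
(3, -3, 3, 4, 3, 4, 5, -4)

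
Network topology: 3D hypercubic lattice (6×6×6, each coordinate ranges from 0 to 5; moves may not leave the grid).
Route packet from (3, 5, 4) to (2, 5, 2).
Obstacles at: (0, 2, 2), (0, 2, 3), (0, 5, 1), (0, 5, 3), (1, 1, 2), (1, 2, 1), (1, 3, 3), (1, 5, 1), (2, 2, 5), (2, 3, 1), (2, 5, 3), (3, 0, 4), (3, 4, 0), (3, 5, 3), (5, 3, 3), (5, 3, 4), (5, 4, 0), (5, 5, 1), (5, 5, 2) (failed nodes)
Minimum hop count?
5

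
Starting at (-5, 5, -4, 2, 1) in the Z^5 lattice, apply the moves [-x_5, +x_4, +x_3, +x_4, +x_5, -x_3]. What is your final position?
(-5, 5, -4, 4, 1)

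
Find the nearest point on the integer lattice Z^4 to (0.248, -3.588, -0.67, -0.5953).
(0, -4, -1, -1)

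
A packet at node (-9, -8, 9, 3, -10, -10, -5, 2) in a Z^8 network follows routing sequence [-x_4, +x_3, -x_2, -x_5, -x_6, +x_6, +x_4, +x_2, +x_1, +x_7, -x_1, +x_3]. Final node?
(-9, -8, 11, 3, -11, -10, -4, 2)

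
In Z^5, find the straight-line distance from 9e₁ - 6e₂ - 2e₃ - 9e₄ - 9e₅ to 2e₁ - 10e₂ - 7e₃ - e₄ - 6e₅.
12.7671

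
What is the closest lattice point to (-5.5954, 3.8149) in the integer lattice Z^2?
(-6, 4)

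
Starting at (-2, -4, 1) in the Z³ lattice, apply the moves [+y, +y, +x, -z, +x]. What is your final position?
(0, -2, 0)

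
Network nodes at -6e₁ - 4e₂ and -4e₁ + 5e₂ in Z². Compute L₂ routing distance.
9.21954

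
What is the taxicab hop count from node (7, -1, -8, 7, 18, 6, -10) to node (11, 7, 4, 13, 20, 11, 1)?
48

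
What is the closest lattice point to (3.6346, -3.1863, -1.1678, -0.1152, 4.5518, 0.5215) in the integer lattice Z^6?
(4, -3, -1, 0, 5, 1)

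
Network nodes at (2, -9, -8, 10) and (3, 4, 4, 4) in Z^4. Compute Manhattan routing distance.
32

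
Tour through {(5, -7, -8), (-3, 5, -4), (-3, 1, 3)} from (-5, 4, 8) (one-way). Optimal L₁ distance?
45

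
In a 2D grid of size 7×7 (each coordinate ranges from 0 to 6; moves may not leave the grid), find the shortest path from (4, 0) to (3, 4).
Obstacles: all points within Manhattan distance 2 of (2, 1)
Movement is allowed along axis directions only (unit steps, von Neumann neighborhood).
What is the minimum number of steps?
7
(one shortest path: (4, 0) → (5, 0) → (5, 1) → (5, 2) → (4, 2) → (4, 3) → (3, 3) → (3, 4))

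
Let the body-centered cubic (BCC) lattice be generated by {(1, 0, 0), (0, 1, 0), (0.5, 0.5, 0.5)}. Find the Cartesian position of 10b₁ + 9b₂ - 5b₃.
(7.5, 6.5, -2.5)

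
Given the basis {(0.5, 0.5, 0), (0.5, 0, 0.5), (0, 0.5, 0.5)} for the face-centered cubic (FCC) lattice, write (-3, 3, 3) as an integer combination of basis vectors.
-3b₁ - 3b₂ + 9b₃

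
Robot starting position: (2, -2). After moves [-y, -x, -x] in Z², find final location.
(0, -3)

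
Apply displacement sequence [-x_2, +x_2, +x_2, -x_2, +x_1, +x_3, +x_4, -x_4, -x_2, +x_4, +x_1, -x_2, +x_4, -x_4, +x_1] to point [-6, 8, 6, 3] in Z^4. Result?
(-3, 6, 7, 4)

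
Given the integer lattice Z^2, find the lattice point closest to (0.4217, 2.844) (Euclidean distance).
(0, 3)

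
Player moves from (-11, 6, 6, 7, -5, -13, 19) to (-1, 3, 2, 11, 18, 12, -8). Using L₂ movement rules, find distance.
44.9889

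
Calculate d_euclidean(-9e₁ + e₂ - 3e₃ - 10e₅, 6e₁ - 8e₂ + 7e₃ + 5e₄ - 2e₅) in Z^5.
22.2486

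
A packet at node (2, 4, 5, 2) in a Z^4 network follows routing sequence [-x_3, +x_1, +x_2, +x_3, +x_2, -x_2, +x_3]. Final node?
(3, 5, 6, 2)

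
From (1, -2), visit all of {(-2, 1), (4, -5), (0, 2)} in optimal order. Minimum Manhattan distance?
20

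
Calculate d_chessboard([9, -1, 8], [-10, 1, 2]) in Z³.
19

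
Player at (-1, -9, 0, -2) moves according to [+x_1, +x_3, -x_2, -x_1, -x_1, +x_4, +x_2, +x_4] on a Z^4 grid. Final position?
(-2, -9, 1, 0)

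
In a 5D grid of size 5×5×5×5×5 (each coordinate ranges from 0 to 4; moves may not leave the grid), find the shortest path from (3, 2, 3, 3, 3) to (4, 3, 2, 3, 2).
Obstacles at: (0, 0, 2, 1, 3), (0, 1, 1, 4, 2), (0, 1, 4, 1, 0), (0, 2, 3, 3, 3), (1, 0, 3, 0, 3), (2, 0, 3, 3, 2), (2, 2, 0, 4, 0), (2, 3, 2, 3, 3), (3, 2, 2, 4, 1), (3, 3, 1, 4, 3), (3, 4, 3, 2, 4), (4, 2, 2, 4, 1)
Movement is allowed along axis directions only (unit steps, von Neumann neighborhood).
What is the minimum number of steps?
4
(one shortest path: (3, 2, 3, 3, 3) → (4, 2, 3, 3, 3) → (4, 3, 3, 3, 3) → (4, 3, 2, 3, 3) → (4, 3, 2, 3, 2))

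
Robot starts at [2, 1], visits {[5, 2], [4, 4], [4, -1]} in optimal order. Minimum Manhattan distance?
11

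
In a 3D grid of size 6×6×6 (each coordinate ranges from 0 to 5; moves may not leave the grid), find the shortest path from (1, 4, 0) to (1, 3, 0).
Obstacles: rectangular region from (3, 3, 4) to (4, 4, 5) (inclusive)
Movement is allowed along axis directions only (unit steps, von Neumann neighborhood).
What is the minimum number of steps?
1
(one shortest path: (1, 4, 0) → (1, 3, 0))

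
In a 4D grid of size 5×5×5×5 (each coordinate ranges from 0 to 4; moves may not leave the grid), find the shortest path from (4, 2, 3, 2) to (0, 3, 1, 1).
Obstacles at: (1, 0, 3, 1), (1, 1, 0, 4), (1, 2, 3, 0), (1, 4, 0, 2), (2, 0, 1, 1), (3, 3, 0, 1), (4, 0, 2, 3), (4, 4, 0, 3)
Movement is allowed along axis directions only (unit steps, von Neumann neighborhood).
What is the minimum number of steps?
8
(one shortest path: (4, 2, 3, 2) → (3, 2, 3, 2) → (2, 2, 3, 2) → (1, 2, 3, 2) → (0, 2, 3, 2) → (0, 3, 3, 2) → (0, 3, 2, 2) → (0, 3, 1, 2) → (0, 3, 1, 1))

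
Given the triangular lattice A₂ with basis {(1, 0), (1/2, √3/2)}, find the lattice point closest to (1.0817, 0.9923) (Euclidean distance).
(1.5, 0.866)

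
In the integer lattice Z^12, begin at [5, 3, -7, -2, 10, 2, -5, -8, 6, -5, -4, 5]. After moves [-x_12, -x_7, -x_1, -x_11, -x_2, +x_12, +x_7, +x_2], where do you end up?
(4, 3, -7, -2, 10, 2, -5, -8, 6, -5, -5, 5)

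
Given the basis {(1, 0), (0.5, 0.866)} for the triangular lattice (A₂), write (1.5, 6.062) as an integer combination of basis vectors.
-2b₁ + 7b₂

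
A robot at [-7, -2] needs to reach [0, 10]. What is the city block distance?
19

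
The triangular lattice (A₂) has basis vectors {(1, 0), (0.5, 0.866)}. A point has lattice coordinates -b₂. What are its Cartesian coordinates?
(-0.5, -0.866)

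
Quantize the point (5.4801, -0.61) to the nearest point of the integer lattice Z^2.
(5, -1)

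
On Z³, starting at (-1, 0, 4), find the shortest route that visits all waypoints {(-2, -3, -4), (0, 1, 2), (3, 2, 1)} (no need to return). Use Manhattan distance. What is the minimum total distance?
24
(one optimal route: (-1, 0, 4) → (0, 1, 2) → (3, 2, 1) → (-2, -3, -4))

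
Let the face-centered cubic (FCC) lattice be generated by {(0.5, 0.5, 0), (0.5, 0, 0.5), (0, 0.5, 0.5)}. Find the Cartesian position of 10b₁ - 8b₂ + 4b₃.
(1, 7, -2)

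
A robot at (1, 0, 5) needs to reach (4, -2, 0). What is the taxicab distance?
10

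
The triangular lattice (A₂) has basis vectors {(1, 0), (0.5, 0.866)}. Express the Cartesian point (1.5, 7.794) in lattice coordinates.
-3b₁ + 9b₂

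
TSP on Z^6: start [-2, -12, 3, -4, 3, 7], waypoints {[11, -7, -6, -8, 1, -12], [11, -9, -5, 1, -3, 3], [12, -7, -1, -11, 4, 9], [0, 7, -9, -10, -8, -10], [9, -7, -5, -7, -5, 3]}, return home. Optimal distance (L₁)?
206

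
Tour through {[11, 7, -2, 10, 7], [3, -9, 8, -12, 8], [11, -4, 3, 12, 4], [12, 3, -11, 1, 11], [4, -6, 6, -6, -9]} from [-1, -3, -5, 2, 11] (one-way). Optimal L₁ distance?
146
(one optimal route: (-1, -3, -5, 2, 11) → (12, 3, -11, 1, 11) → (11, 7, -2, 10, 7) → (11, -4, 3, 12, 4) → (4, -6, 6, -6, -9) → (3, -9, 8, -12, 8))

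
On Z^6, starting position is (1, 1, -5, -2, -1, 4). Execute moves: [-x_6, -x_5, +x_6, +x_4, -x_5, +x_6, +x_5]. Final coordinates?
(1, 1, -5, -1, -2, 5)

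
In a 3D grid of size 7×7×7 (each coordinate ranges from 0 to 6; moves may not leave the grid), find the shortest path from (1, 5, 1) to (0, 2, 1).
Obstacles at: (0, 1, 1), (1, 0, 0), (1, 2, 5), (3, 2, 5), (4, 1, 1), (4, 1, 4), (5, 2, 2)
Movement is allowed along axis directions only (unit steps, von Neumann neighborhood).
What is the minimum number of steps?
4
(one shortest path: (1, 5, 1) → (0, 5, 1) → (0, 4, 1) → (0, 3, 1) → (0, 2, 1))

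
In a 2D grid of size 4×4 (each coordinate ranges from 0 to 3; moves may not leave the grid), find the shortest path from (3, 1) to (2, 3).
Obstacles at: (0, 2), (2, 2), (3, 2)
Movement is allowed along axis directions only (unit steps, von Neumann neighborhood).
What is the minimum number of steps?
5
(one shortest path: (3, 1) → (2, 1) → (1, 1) → (1, 2) → (1, 3) → (2, 3))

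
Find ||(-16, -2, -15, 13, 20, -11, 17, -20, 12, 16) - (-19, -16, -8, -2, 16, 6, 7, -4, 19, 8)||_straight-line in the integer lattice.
35.3977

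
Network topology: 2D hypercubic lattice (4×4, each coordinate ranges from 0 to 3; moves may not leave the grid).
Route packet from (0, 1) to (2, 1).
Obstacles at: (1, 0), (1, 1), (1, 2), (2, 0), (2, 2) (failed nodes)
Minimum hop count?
8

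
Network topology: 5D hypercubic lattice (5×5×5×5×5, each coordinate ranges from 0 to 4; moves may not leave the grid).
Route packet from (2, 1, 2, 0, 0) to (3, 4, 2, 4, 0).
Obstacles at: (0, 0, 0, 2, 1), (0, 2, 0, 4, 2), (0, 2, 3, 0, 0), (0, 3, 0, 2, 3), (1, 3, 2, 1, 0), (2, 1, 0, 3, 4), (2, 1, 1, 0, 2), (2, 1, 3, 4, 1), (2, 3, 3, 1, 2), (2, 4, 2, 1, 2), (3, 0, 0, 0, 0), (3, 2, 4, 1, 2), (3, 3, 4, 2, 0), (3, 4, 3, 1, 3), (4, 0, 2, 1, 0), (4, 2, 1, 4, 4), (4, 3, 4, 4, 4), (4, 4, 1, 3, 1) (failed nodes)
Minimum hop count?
8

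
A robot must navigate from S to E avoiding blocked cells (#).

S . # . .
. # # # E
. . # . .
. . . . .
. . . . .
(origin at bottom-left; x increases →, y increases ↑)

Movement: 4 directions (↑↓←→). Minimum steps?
9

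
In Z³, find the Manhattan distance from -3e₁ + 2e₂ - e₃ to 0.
6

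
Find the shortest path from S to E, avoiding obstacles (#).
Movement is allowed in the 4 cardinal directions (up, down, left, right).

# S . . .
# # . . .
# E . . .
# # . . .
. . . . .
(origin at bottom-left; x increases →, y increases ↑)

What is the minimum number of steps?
4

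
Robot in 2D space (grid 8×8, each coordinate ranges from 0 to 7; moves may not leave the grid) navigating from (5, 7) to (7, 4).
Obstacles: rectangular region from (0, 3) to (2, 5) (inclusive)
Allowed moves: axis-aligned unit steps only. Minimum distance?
5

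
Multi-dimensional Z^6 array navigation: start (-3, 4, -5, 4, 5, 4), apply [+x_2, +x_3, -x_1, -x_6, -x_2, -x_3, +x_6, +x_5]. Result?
(-4, 4, -5, 4, 6, 4)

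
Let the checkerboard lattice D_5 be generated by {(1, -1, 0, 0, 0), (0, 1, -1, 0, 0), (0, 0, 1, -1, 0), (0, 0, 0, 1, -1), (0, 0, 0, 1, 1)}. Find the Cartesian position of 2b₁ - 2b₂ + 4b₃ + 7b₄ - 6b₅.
(2, -4, 6, -3, -13)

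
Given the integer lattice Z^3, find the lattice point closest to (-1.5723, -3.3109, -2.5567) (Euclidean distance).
(-2, -3, -3)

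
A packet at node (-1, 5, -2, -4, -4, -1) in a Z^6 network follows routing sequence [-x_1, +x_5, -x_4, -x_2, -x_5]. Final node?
(-2, 4, -2, -5, -4, -1)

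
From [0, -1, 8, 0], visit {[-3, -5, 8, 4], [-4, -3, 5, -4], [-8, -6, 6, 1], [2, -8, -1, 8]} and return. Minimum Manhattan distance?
84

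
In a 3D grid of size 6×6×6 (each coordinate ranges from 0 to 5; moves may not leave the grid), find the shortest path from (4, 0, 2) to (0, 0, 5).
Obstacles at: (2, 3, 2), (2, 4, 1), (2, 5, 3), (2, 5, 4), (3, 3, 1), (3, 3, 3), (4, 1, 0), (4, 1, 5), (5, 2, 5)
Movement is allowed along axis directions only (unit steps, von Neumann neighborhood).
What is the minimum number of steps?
7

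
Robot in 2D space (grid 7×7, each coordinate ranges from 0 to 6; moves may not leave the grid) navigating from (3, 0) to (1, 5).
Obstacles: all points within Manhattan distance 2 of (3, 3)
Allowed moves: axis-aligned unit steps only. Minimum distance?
9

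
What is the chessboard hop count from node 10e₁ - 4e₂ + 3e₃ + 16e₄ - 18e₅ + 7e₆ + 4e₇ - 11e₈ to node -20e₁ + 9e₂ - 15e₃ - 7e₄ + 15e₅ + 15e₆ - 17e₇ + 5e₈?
33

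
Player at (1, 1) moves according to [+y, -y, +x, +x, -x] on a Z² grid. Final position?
(2, 1)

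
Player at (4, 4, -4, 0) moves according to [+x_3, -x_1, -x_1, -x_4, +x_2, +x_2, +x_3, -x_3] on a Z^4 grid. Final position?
(2, 6, -3, -1)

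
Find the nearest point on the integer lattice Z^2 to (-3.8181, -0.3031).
(-4, 0)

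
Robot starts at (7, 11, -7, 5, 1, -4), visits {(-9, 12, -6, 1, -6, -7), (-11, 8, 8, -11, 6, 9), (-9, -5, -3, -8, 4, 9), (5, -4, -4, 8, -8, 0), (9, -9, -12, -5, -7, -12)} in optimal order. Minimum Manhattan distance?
216
(one optimal route: (7, 11, -7, 5, 1, -4) → (-9, 12, -6, 1, -6, -7) → (9, -9, -12, -5, -7, -12) → (5, -4, -4, 8, -8, 0) → (-9, -5, -3, -8, 4, 9) → (-11, 8, 8, -11, 6, 9))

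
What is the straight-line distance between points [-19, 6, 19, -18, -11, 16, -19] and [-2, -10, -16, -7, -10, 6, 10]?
53.2259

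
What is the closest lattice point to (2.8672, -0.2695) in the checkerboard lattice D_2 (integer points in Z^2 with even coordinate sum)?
(3, -1)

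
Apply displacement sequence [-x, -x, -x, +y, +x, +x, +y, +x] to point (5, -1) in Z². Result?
(5, 1)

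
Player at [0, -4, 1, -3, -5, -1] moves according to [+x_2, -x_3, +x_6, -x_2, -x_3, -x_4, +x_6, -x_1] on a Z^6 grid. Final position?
(-1, -4, -1, -4, -5, 1)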